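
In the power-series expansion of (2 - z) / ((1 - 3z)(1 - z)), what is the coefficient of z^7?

The denominator gives the recurrence a_n = 4a_(n−1) − 3a_(n−2) for n ≥ 2; the numerator fixes a_0 = 2, a_1 = 7.
Iterating: 2, 7, 22, 67, 202, 607, 1822, 5467, so a_7 = 5467.

5467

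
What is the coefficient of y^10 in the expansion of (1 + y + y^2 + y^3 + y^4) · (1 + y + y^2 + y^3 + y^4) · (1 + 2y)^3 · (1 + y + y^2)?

(1 + y + y^2 + y^3 + y^4) has coefficients 1,1,1,1,1 for degrees 0…4.
(1 + y + y^2 + y^3 + y^4) has coefficients 1,1,1,1,1,0,0,0,0,0,0 for degrees 0…10.
Multiplying by (1 + 2y)^3 gives running coefficients 1,7,19,27,27,26,20,8,0,0,0 for degrees 0…10.
Finally multiplying by (1 + y + y^2), the product of all factors after the first has coefficients 1,8,27,53,73,80,73,54,28,8,0 for degrees 0…10.
[y^10] = 1·0 + 1·8 + 1·28 + 1·54 + 1·73 = 163.

163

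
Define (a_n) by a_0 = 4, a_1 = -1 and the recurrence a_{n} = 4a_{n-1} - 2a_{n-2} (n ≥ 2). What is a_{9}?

The ordinary generating function has denominator 1 - 4y + 2y^2.
Iterating the recurrence: a_0,…,a_{9} = 4, -1, -12, -46, -160, -548, -1872, -6392, -21824, -74512.

-74512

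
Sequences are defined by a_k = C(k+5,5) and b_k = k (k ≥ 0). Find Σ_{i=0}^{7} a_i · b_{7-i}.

1716

The convolution is the t^7 coefficient of A(t)B(t).
Σ = 1·7 + 6·6 + 21·5 + 56·4 + 126·3 + 252·2 + 462·1 + 792·0 = 1716.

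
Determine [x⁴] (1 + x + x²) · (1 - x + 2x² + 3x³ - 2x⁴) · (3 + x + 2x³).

13

(1 + x + x²) has coefficients 1,1,1 for degrees 0…2.
(1 - x + 2x² + 3x³ - 2x⁴) has coefficients 1,-1,2,3,-2 for degrees 0…4.
Finally multiplying by (3 + x + 2x³), the product of all factors after the first has coefficients 3,-2,5,13,-5 for degrees 0…4.
[x⁴] = 1·(-5) + 1·13 + 1·5 = 13.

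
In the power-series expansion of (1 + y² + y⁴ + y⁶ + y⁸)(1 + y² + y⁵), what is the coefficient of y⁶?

2

(1 + y² + y⁴ + y⁶ + y⁸) has coefficients 1,0,1,0,1,0,1 for degrees 0…6.
(1 + y² + y⁵) has coefficients 1,0,1,0,0,1,0 for degrees 0…6.
[y⁶] = 1·0 + 1·0 + 1·1 + 1·1 = 2.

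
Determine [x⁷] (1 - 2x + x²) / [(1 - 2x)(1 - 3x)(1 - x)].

The denominator gives the recurrence a_n = 6a_(n−1) − 11a_(n−2) + 6a_(n−3) for n ≥ 3; the numerator fixes a_0 = 1, a_1 = 4, a_2 = 14.
Iterating: 1, 4, 14, 46, 146, 454, 1394, 4246, so a_7 = 4246.

4246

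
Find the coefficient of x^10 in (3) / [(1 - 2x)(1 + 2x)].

Partial fractions give a closed form: a_n = (3/2)·2^n + (3/2)·(-2)^n.
At n = 10: a_10 = 3072.

3072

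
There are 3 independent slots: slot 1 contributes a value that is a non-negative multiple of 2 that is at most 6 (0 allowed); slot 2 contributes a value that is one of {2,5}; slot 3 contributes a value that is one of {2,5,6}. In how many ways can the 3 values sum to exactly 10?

3

The generating function for the choices is (1 + y^2 + y^4 + y^6)·(y^2 + y^5)·(y^2 + y^5 + y^6); the count is [y^10].
(1 + y^2 + y^4 + y^6) has coefficients 1,0,1,0,1,0,1 for degrees 0…6.
(y^2 + y^5) has coefficients 0,0,1,0,0,1,0,0,0,0,0 for degrees 0…10.
Finally multiplying by (y^2 + y^5 + y^6), the product of all factors after the first has coefficients 0,0,0,0,1,0,0,2,1,0,1 for degrees 0…10.
[y^10] = 1·1 + 1·1 + 1·0 + 1·1 = 3.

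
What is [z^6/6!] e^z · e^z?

The EGF product rule gives c_6 = Σ_{k_1+k_2=6} C(6; k_1,k_2) · ∏ g_i(k_i), where e^z gives (1)^k; e^z gives (1)^k.
g_1(k) for k = 0…6: 1, 1, 1, 1, 1, 1, 1.
g_2(k) for k = 0…6: 1, 1, 1, 1, 1, 1, 1.
c_6 = Σ_k C(6,k)·g_1(k)·g_2(6−k) = 1·1·1 + 6·1·1 + 15·1·1 + 20·1·1 + 15·1·1 + 6·1·1 + 1·1·1 = 1 + 6 + 15 + 20 + 15 + 6 + 1 = 64.

64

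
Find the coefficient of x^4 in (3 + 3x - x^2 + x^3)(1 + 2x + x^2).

(3 + 3x - x^2 + x^3) has coefficients 3,3,-1,1 for degrees 0…3.
(1 + 2x + x^2) has coefficients 1,2,1,0,0 for degrees 0…4.
[x^4] = 3·0 + 3·0 − 1·1 + 1·2 = 1.

1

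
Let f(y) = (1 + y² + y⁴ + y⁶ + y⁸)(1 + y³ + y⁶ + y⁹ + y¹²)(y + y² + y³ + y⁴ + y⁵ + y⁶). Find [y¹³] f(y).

10

(1 + y² + y⁴ + y⁶ + y⁸) has coefficients 1,0,1,0,1,0,1,0,1 for degrees 0…8.
(1 + y³ + y⁶ + y⁹ + y¹²) has coefficients 1,0,0,1,0,0,1,0,0,1,0,0,1,0 for degrees 0…13.
Finally multiplying by (y + y² + y³ + y⁴ + y⁵ + y⁶), the product of all factors after the first has coefficients 0,1,1,1,2,2,2,2,2,2,2,2,2,2 for degrees 0…13.
[y¹³] = 1·2 + 1·2 + 1·2 + 1·2 + 1·2 = 10.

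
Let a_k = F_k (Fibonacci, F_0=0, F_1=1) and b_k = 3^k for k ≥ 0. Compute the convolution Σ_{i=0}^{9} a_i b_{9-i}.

11770

The convolution is the t^9 coefficient of A(t)B(t).
Σ = 0·19683 + 1·6561 + 1·2187 + 2·729 + 3·243 + 5·81 + 8·27 + 13·9 + 21·3 + 34·1 = 11770.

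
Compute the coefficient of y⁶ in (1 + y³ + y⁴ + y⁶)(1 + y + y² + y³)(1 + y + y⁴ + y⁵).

7

(1 + y³ + y⁴ + y⁶) has coefficients 1,0,0,1,1,0,1 for degrees 0…6.
(1 + y + y² + y³) has coefficients 1,1,1,1,0,0,0 for degrees 0…6.
Finally multiplying by (1 + y + y⁴ + y⁵), the product of all factors after the first has coefficients 1,2,2,2,2,2,2 for degrees 0…6.
[y⁶] = 1·2 + 1·2 + 1·2 + 1·1 = 7.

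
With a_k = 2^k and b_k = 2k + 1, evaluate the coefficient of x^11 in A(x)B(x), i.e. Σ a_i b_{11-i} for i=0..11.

The convolution is the t^11 coefficient of A(t)B(t).
Σ = 1·23 + 2·21 + 4·19 + 8·17 + 16·15 + 32·13 + 64·11 + 128·9 + 256·7 + 512·5 + 1024·3 + 2048·1 = 12261.

12261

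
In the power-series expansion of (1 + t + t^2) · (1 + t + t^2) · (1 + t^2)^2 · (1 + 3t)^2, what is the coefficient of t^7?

(1 + t + t^2) has coefficients 1,1,1 for degrees 0…2.
(1 + t + t^2) has coefficients 1,1,1,0,0,0,0,0 for degrees 0…7.
Multiplying by (1 + t^2)^2 gives running coefficients 1,1,3,2,3,1,1,0 for degrees 0…7.
Finally multiplying by (1 + 3t)^2, the product of all factors after the first has coefficients 1,7,18,29,42,37,34,15 for degrees 0…7.
[t^7] = 1·15 + 1·34 + 1·37 = 86.

86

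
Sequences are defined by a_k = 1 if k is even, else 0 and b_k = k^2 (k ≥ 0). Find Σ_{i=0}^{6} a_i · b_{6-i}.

Write out a_i and b_{6-i} for i = 0,…,6 and sum the products.
Σ = 1·36 + 0·25 + 1·16 + 0·9 + 1·4 + 0·1 + 1·0 = 56.

56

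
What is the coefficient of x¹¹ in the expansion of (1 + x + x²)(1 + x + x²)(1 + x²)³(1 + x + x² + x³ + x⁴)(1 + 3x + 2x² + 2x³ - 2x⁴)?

185

(1 + x + x²) has coefficients 1,1,1 for degrees 0…2.
(1 + x + x²) has coefficients 1,1,1,0,0,0,0,0,0,0,0,0 for degrees 0…11.
Multiplying by (1 + x²)³ gives running coefficients 1,1,4,3,6,3,4,1,1,0,0,0 for degrees 0…11.
Multiplying by (1 + x + x² + x³ + x⁴) gives running coefficients 1,2,6,9,15,17,20,17,15,9,6,2 for degrees 0…11.
Finally multiplying by (1 + 3x + 2x² + 2x³ - 2x⁴), the product of all factors after the first has coefficients 1,5,14,33,56,88,107,123,110,94,57,34 for degrees 0…11.
[x¹¹] = 1·34 + 1·57 + 1·94 = 185.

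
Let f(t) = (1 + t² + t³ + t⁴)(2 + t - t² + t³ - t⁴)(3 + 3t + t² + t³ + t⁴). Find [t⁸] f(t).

(1 + t² + t³ + t⁴) has coefficients 1,0,1,1,1 for degrees 0…4.
(2 + t - t² + t³ - t⁴) has coefficients 2,1,-1,1,-1,0,0,0,0 for degrees 0…8.
Finally multiplying by (3 + 3t + t² + t³ + t⁴), the product of all factors after the first has coefficients 6,9,2,3,2,-2,-1,0,-1 for degrees 0…8.
[t⁸] = 1·(-1) + 1·(-1) + 1·(-2) + 1·2 = -2.

-2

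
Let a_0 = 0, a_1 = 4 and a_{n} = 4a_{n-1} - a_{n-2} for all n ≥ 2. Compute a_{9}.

The ordinary generating function has denominator 1 - 4x + x^2.
Iterating the recurrence: a_0,…,a_{9} = 0, 4, 16, 60, 224, 836, 3120, 11644, 43456, 162180.

162180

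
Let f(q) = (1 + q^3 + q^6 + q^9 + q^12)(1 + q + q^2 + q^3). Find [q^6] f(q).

2

(1 + q^3 + q^6 + q^9 + q^12) has coefficients 1,0,0,1,0,0,1 for degrees 0…6.
(1 + q + q^2 + q^3) has coefficients 1,1,1,1,0,0,0 for degrees 0…6.
[q^6] = 1·0 + 1·1 + 1·1 = 2.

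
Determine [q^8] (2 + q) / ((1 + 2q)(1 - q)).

257

The denominator gives the recurrence a_n = −a_(n−1) + 2a_(n−2) for n ≥ 3; the numerator fixes a_0 = 2, a_1 = -1, a_2 = 5.
Iterating: 2, -1, 5, -7, 17, -31, 65, -127, 257, so a_8 = 257.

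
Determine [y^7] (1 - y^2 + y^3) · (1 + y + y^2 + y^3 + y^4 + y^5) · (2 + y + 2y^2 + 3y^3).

(1 - y^2 + y^3) has coefficients 1,0,-1,1 for degrees 0…3.
(1 + y + y^2 + y^3 + y^4 + y^5) has coefficients 1,1,1,1,1,1,0,0 for degrees 0…7.
Finally multiplying by (2 + y + 2y^2 + 3y^3), the product of all factors after the first has coefficients 2,3,5,8,8,8,6,5 for degrees 0…7.
[y^7] = 1·5 − 1·8 + 1·8 = 5.

5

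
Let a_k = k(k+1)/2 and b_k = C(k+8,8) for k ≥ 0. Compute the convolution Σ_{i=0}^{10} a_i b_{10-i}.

Write out a_i and b_{10-i} for i = 0,…,10 and sum the products.
Σ = 0·43758 + 1·24310 + 3·12870 + 6·6435 + 10·3003 + 15·1287 + 21·495 + 28·165 + 36·45 + 45·9 + 55·1 = 167960.

167960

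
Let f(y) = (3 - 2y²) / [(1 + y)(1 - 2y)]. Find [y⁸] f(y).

427

The denominator gives the recurrence a_n = a_(n−1) + 2a_(n−2) for n ≥ 3; the numerator fixes a_0 = 3, a_1 = 3, a_2 = 7.
Iterating: 3, 3, 7, 13, 27, 53, 107, 213, 427, so a_8 = 427.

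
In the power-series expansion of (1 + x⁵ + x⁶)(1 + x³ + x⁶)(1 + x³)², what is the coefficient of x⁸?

3

(1 + x⁵ + x⁶) has coefficients 1,0,0,0,0,1,1 for degrees 0…6.
(1 + x³ + x⁶) has coefficients 1,0,0,1,0,0,1,0,0 for degrees 0…8.
Finally multiplying by (1 + x³)², the product of all factors after the first has coefficients 1,0,0,3,0,0,4,0,0 for degrees 0…8.
[x⁸] = 1·0 + 1·3 + 1·0 = 3.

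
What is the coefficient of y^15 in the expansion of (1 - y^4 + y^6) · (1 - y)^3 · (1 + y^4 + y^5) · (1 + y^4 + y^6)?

(1 - y^4 + y^6) has coefficients 1,0,0,0,-1,0,1 for degrees 0…6.
(1 - y)^3 has coefficients 1,-3,3,-1,0,0,0,0,0,0,0,0,0,0,0,0 for degrees 0…15.
Multiplying by (1 + y^4 + y^5) gives running coefficients 1,-3,3,-1,1,-2,0,2,-1,0,0,0,0,0,0,0 for degrees 0…15.
Finally multiplying by (1 + y^4 + y^6), the product of all factors after the first has coefficients 1,-3,3,-1,2,-5,4,-2,3,-3,1,0,-1,2,-1,0 for degrees 0…15.
[y^15] = 1·0 − 1·0 + 1·(-3) = -3.

-3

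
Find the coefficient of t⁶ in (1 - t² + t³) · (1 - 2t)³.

-8

(1 - t² + t³) has coefficients 1,0,-1,1 for degrees 0…3.
(1 - 2t)³ has coefficients 1,-6,12,-8,0,0,0 for degrees 0…6.
[t⁶] = 1·0 − 1·0 + 1·(-8) = -8.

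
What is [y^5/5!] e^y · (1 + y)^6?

4051

The EGF product rule gives c_5 = Σ_{k_1+k_2=5} C(5; k_1,k_2) · ∏ g_i(k_i), where e^y gives (1)^k; (1+y)^6 gives the falling factorial (6)_k.
g_1(k) for k = 0…5: 1, 1, 1, 1, 1, 1.
g_2(k) for k = 0…5: 1, 6, 30, 120, 360, 720.
c_5 = Σ_k C(5,k)·g_1(k)·g_2(5−k) = 1·1·720 + 5·1·360 + 10·1·120 + 10·1·30 + 5·1·6 + 1·1·1 = 720 + 1800 + 1200 + 300 + 30 + 1 = 4051.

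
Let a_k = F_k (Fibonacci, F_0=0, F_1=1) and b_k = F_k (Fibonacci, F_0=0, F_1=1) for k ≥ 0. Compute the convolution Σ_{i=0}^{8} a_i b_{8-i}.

The convolution is the t^8 coefficient of A(t)B(t).
Σ = 0·21 + 1·13 + 1·8 + 2·5 + 3·3 + 5·2 + 8·1 + 13·1 + 21·0 = 71.

71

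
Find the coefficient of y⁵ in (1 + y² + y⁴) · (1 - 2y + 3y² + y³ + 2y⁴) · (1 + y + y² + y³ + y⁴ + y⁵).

7

(1 + y² + y⁴) has coefficients 1,0,1,0,1 for degrees 0…4.
(1 - 2y + 3y² + y³ + 2y⁴) has coefficients 1,-2,3,1,2,0 for degrees 0…5.
Finally multiplying by (1 + y + y² + y³ + y⁴ + y⁵), the product of all factors after the first has coefficients 1,-1,2,3,5,5 for degrees 0…5.
[y⁵] = 1·5 + 1·3 + 1·(-1) = 7.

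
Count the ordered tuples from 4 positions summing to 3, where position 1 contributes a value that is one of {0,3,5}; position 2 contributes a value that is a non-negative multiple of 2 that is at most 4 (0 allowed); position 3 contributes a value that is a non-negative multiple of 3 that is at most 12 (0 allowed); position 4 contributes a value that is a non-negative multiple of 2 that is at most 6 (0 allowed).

The generating function for the choices is (1 + q^3 + q^5)·(1 + q^2 + q^4)·(1 + q^3 + q^6 + q^9 + q^12)·(1 + q^2 + q^4 + q^6); the count is [q^3].
(1 + q^3 + q^5) has coefficients 1,0,0,1 for degrees 0…3.
(1 + q^2 + q^4) has coefficients 1,0,1,0 for degrees 0…3.
Multiplying by (1 + q^3 + q^6 + q^9 + q^12) gives running coefficients 1,0,1,1 for degrees 0…3.
Finally multiplying by (1 + q^2 + q^4 + q^6), the product of all factors after the first has coefficients 1,0,2,1 for degrees 0…3.
[q^3] = 1·1 + 1·1 = 2.

2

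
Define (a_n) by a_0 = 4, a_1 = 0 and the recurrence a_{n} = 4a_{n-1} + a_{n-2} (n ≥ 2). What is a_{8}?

21892

The ordinary generating function has denominator 1 - 4y - y^2.
Iterating the recurrence: a_0,…,a_{8} = 4, 0, 4, 16, 68, 288, 1220, 5168, 21892.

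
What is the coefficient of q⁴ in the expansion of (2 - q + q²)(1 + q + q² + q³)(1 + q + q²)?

(2 - q + q²) has coefficients 2,-1,1 for degrees 0…2.
(1 + q + q² + q³) has coefficients 1,1,1,1,0 for degrees 0…4.
Finally multiplying by (1 + q + q²), the product of all factors after the first has coefficients 1,2,3,3,2 for degrees 0…4.
[q⁴] = 2·2 − 1·3 + 1·3 = 4.

4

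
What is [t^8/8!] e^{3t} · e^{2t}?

390625

The EGF product rule gives c_8 = Σ_{k_1+k_2=8} C(8; k_1,k_2) · ∏ g_i(k_i), where e^{3t} gives (3)^k; e^{2t} gives (2)^k.
g_1(k) for k = 0…8: 1, 3, 9, 27, 81, 243, 729, 2187, 6561.
g_2(k) for k = 0…8: 1, 2, 4, 8, 16, 32, 64, 128, 256.
c_8 = Σ_k C(8,k)·g_1(k)·g_2(8−k) = 1·1·256 + 8·3·128 + 28·9·64 + 56·27·32 + 70·81·16 + 56·243·8 + 28·729·4 + 8·2187·2 + 1·6561·1 = 256 + 3072 + 16128 + 48384 + 90720 + 108864 + 81648 + 34992 + 6561 = 390625.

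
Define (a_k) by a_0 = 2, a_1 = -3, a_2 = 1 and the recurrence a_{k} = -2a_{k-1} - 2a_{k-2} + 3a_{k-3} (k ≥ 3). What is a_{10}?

-311

The ordinary generating function has denominator 1 + 2y + 2y^2 - 3y^3.
Iterating the recurrence: a_0,…,a_{10} = 2, -3, 1, 10, -31, 45, 2, -187, 505, -630, -311.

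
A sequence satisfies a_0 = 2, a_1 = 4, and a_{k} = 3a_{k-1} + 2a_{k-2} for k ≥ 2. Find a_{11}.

1453256

The ordinary generating function has denominator 1 - 3y - 2y^2.
Iterating the recurrence: a_0,…,a_{11} = 2, 4, 16, 56, 200, 712, 2536, 9032, 32168, 114568, 408040, 1453256.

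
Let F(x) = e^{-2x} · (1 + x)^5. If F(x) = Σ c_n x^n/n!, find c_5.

88

The EGF product rule gives c_5 = Σ_{k_1+k_2=5} C(5; k_1,k_2) · ∏ g_i(k_i), where e^{-2x} gives (-2)^k; (1+x)^5 gives the falling factorial (5)_k.
g_1(k) for k = 0…5: 1, -2, 4, -8, 16, -32.
g_2(k) for k = 0…5: 1, 5, 20, 60, 120, 120.
c_5 = Σ_k C(5,k)·g_1(k)·g_2(5−k) = 1·1·120 + 5·(-2)·120 + 10·4·60 + 10·(-8)·20 + 5·16·5 + 1·(-32)·1 = 120 − 1200 + 2400 − 1600 + 400 − 32 = 88.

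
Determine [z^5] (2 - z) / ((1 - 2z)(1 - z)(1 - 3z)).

1631

Partial fractions give a closed form: a_n = (-6)·2^n + (1/2)·1^n + (15/2)·3^n.
At n = 5: a_5 = 1631.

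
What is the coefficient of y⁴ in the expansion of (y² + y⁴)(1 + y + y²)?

2

(y² + y⁴) has coefficients 0,0,1,0,1 for degrees 0…4.
(1 + y + y²) has coefficients 1,1,1,0,0 for degrees 0…4.
[y⁴] = 1·1 + 1·1 = 2.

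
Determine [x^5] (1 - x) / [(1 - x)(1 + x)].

-1

Partial fractions give a closed form: a_n = (1)·(-1)^n.
At n = 5: a_5 = -1.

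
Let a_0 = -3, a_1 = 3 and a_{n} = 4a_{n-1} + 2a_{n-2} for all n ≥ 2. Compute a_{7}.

The ordinary generating function has denominator 1 - 4q - 2q^2.
Iterating the recurrence: a_0,…,a_{7} = -3, 3, 6, 30, 132, 588, 2616, 11640.

11640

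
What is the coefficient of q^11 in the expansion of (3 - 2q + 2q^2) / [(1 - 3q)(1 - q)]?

The denominator gives the recurrence a_n = 4a_(n−1) − 3a_(n−2) for n ≥ 3; the numerator fixes a_0 = 3, a_1 = 10, a_2 = 33.
Iterating: 3, 10, 33, 102, 309, 930, 2793, 8382, 25149, 75450, 226353, 679062, so a_11 = 679062.

679062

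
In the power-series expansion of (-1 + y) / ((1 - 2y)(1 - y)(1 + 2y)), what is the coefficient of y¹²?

Partial fractions give a closed form: a_n = (-1/2)·2^n + (-1/2)·(-2)^n.
At n = 12: a_12 = -4096.

-4096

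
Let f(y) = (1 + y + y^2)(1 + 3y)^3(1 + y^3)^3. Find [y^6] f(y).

192

(1 + y + y^2) has coefficients 1,1,1 for degrees 0…2.
(1 + 3y)^3 has coefficients 1,9,27,27,0,0,0 for degrees 0…6.
Finally multiplying by (1 + y^3)^3, the product of all factors after the first has coefficients 1,9,27,30,27,81,84 for degrees 0…6.
[y^6] = 1·84 + 1·81 + 1·27 = 192.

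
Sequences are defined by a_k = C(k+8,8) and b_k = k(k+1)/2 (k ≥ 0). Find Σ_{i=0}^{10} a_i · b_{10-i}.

167960

The convolution is the x^10 coefficient of A(x)B(x).
Σ = 1·55 + 9·45 + 45·36 + 165·28 + 495·21 + 1287·15 + 3003·10 + 6435·6 + 12870·3 + 24310·1 + 43758·0 = 167960.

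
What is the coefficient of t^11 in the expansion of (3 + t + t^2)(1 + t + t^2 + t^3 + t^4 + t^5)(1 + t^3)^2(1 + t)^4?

162

(3 + t + t^2) has coefficients 3,1,1 for degrees 0…2.
(1 + t + t^2 + t^3 + t^4 + t^5) has coefficients 1,1,1,1,1,1,0,0,0,0,0,0 for degrees 0…11.
Multiplying by (1 + t^3)^2 gives running coefficients 1,1,1,3,3,3,3,3,3,1,1,1 for degrees 0…11.
Finally multiplying by (1 + t)^4, the product of all factors after the first has coefficients 1,5,11,17,26,38,46,48,48,46,38,26 for degrees 0…11.
[t^11] = 3·26 + 1·38 + 1·46 = 162.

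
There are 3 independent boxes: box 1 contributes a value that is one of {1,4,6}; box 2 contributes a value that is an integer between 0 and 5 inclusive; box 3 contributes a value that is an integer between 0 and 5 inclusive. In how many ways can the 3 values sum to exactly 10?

The generating function for the choices is (y + y^4 + y^6)·(1 + y + y^2 + y^3 + y^4 + y^5)·(1 + y + y^2 + y^3 + y^4 + y^5); the count is [y^10].
(y + y^4 + y^6) has coefficients 0,1,0,0,1,0,1 for degrees 0…6.
(1 + y + y^2 + y^3 + y^4 + y^5) has coefficients 1,1,1,1,1,1,0,0,0,0,0 for degrees 0…10.
Finally multiplying by (1 + y + y^2 + y^3 + y^4 + y^5), the product of all factors after the first has coefficients 1,2,3,4,5,6,5,4,3,2,1 for degrees 0…10.
[y^10] = 1·2 + 1·5 + 1·5 = 12.

12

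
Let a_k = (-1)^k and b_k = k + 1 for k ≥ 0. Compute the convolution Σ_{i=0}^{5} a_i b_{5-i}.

3

This is [x^5] in the product of the two ordinary generating functions.
Σ = 1·6 − 1·5 + 1·4 − 1·3 + 1·2 − 1·1 = 3.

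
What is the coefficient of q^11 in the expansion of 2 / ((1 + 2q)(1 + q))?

-8190

Partial fractions give a closed form: a_n = (4)·(-2)^n + (-2)·(-1)^n.
At n = 11: a_11 = -8190.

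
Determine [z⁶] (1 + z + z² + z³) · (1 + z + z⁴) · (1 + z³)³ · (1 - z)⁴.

(1 + z + z² + z³) has coefficients 1,1,1,1 for degrees 0…3.
(1 + z + z⁴) has coefficients 1,1,0,0,1,0,0 for degrees 0…6.
Multiplying by (1 + z³)³ gives running coefficients 1,1,0,3,4,0,3 for degrees 0…6.
Finally multiplying by (1 - z)⁴, the product of all factors after the first has coefficients 1,-3,2,5,-11,3,15 for degrees 0…6.
[z⁶] = 1·15 + 1·3 + 1·(-11) + 1·5 = 12.

12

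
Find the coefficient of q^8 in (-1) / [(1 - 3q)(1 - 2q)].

Partial fractions give a closed form: a_n = (-3)·3^n + (2)·2^n.
At n = 8: a_8 = -19171.

-19171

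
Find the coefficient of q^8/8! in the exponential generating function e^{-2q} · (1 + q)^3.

The EGF product rule gives c_8 = Σ_{k_1+k_2=8} C(8; k_1,k_2) · ∏ g_i(k_i), where e^{-2q} gives (-2)^k; (1+q)^3 gives the falling factorial (3)_k.
g_1(k) for k = 0…8: 1, -2, 4, -8, 16, -32, 64, -128, 256.
g_2(k) for k = 0…8: 1, 3, 6, 6, 0, 0, 0, 0, 0.
c_8 = Σ_k C(8,k)·g_1(k)·g_2(8−k) = 56·(-32)·6 + 28·64·6 + 8·(-128)·3 + 1·256·1 = −10752 + 10752 − 3072 + 256 = -2816.

-2816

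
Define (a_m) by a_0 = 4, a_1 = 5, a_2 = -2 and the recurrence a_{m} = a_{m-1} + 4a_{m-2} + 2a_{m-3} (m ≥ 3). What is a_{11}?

46964

The ordinary generating function has denominator 1 - x - 4x^2 - 2x^3.
Iterating the recurrence: a_0,…,a_{11} = 4, 5, -2, 26, 28, 128, 292, 860, 2284, 6308, 17164, 46964.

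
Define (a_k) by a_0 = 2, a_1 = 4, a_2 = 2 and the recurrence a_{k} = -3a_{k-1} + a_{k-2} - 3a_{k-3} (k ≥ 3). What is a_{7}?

-716

The ordinary generating function has denominator 1 + 3x - x^2 + 3x^3.
Iterating the recurrence: a_0,…,a_{7} = 2, 4, 2, -8, 14, -56, 206, -716.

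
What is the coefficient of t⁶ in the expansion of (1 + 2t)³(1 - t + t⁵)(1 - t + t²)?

(1 + 2t)³ has coefficients 1,6,12,8 for degrees 0…3.
(1 - t + t⁵) has coefficients 1,-1,0,0,0,1,0 for degrees 0…6.
Finally multiplying by (1 - t + t²), the product of all factors after the first has coefficients 1,-2,2,-1,0,1,-1 for degrees 0…6.
[t⁶] = 1·(-1) + 6·1 + 12·0 + 8·(-1) = -3.

-3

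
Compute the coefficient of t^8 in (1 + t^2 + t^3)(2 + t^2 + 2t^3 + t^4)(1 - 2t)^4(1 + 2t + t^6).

(1 + t^2 + t^3) has coefficients 1,0,1,1 for degrees 0…3.
(2 + t^2 + 2t^3 + t^4) has coefficients 2,0,1,2,1,0,0,0,0 for degrees 0…8.
Multiplying by (1 - 2t)^4 gives running coefficients 2,-16,49,-70,41,8,-24,0,16 for degrees 0…8.
Finally multiplying by (1 + 2t + t^6), the product of all factors after the first has coefficients 2,-12,17,28,-99,90,-6,-64,65 for degrees 0…8.
[t^8] = 1·65 + 1·(-6) + 1·90 = 149.

149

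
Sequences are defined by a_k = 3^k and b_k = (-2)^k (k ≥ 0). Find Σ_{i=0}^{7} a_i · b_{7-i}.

1261

This is [x^7] in the product of the two ordinary generating functions.
Σ = 1·(-128) + 3·64 + 9·(-32) + 27·16 + 81·(-8) + 243·4 + 729·(-2) + 2187·1 = 1261.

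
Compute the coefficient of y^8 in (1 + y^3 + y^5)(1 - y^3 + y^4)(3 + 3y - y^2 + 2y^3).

(1 + y^3 + y^5) has coefficients 1,0,0,1,0,1 for degrees 0…5.
(1 - y^3 + y^4) has coefficients 1,0,0,-1,1,0,0,0,0 for degrees 0…8.
Finally multiplying by (3 + 3y - y^2 + 2y^3), the product of all factors after the first has coefficients 3,3,-1,-1,0,4,-3,2,0 for degrees 0…8.
[y^8] = 1·0 + 1·4 + 1·(-1) = 3.

3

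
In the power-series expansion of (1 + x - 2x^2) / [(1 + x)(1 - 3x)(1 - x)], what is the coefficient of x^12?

664301

Partial fractions give a closed form: a_n = (-1/4)·(-1)^n + (5/4)·3^n.
At n = 12: a_12 = 664301.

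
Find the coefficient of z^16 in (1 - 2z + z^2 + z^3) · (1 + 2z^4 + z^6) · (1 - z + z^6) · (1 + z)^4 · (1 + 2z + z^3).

32

(1 - 2z + z^2 + z^3) has coefficients 1,-2,1,1 for degrees 0…3.
(1 + 2z^4 + z^6) has coefficients 1,0,0,0,2,0,1,0,0,0,0,0,0,0,0,0,0 for degrees 0…16.
Multiplying by (1 - z + z^6) gives running coefficients 1,-1,0,0,2,-2,2,-1,0,0,2,0,1,0,0,0,0 for degrees 0…16.
Multiplying by (1 + z)^4 gives running coefficients 1,3,2,-2,-1,5,6,3,2,0,0,7,13,12,8,4,1 for degrees 0…16.
Finally multiplying by (1 + 2z + z^3), the product of all factors after the first has coefficients 1,5,8,3,-2,5,14,14,13,10,3,9,27,38,39,33,21 for degrees 0…16.
[z^16] = 1·21 − 2·33 + 1·39 + 1·38 = 32.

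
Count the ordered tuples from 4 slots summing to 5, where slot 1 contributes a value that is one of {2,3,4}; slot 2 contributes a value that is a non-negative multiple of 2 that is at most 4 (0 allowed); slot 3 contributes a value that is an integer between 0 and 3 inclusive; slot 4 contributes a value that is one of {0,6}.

5

The generating function for the choices is (t² + t³ + t⁴)·(1 + t² + t⁴)·(1 + t + t² + t³)·(1 + t⁶); the count is [t⁵].
(t² + t³ + t⁴) has coefficients 0,0,1,1,1 for degrees 0…4.
(1 + t² + t⁴) has coefficients 1,0,1,0,1,0 for degrees 0…5.
Multiplying by (1 + t + t² + t³) gives running coefficients 1,1,2,2,2,2 for degrees 0…5.
Finally multiplying by (1 + t⁶), the product of all factors after the first has coefficients 1,1,2,2,2,2 for degrees 0…5.
[t⁵] = 1·2 + 1·2 + 1·1 = 5.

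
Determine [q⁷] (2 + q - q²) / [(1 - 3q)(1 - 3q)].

38637

The denominator gives the recurrence a_n = 6a_(n−1) − 9a_(n−2) for n ≥ 3; the numerator fixes a_0 = 2, a_1 = 13, a_2 = 59.
Iterating: 2, 13, 59, 237, 891, 3213, 11259, 38637, so a_7 = 38637.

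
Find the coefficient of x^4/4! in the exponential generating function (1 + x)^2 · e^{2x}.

The EGF product rule gives c_4 = Σ_{k_1+k_2=4} C(4; k_1,k_2) · ∏ g_i(k_i), where (1+x)^2 gives the falling factorial (2)_k; e^{2x} gives (2)^k.
g_1(k) for k = 0…4: 1, 2, 2, 0, 0.
g_2(k) for k = 0…4: 1, 2, 4, 8, 16.
c_4 = Σ_k C(4,k)·g_1(k)·g_2(4−k) = 1·1·16 + 4·2·8 + 6·2·4 = 16 + 64 + 48 = 128.

128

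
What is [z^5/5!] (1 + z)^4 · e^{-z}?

The EGF product rule gives c_5 = Σ_{k_1+k_2=5} C(5; k_1,k_2) · ∏ g_i(k_i), where (1+z)^4 gives the falling factorial (4)_k; e^{-z} gives (-1)^k.
g_1(k) for k = 0…5: 1, 4, 12, 24, 24, 0.
g_2(k) for k = 0…5: 1, -1, 1, -1, 1, -1.
c_5 = Σ_k C(5,k)·g_1(k)·g_2(5−k) = 1·1·(-1) + 5·4·1 + 10·12·(-1) + 10·24·1 + 5·24·(-1) = −1 + 20 − 120 + 240 − 120 = 19.

19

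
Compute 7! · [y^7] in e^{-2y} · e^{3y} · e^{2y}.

The EGF product rule gives c_7 = Σ_{k_1+k_2+k_3=7} C(7; k_1,k_2,k_3) · ∏ g_i(k_i), where e^{-2y} gives (-2)^k; e^{3y} gives (3)^k; e^{2y} gives (2)^k.
g_1(k) for k = 0…7: 1, -2, 4, -8, 16, -32, 64, -128.
g_2(k) for k = 0…7: 1, 3, 9, 27, 81, 243, 729, 2187.
g_3(k) for k = 0…7: 1, 2, 4, 8, 16, 32, 64, 128.
First combine the last two factors: h(k) = Σ_j C(k,j)·g_2(j)·g_3(k−j) for k = 0…7: 1, 5, 25, 125, 625, 3125, 15625, 78125.
c_7 = Σ_k C(7,k)·g_1(k)·h(7−k) = 1·1·78125 + 7·(-2)·15625 + 21·4·3125 + 35·(-8)·625 + 35·16·125 + 21·(-32)·25 + 7·64·5 + 1·(-128)·1 = 78125 − 218750 + 262500 − 175000 + 70000 − 16800 + 2240 − 128 = 2187.

2187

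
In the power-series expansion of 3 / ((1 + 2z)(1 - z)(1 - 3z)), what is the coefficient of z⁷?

5802

Partial fractions give a closed form: a_n = (4/5)·(-2)^n + (-1/2)·1^n + (27/10)·3^n.
At n = 7: a_7 = 5802.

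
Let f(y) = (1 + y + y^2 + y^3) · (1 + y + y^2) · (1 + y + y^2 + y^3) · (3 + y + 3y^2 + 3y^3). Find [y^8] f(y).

51

(1 + y + y^2 + y^3) has coefficients 1,1,1,1 for degrees 0…3.
(1 + y + y^2) has coefficients 1,1,1,0,0,0,0,0,0 for degrees 0…8.
Multiplying by (1 + y + y^2 + y^3) gives running coefficients 1,2,3,3,2,1,0,0,0 for degrees 0…8.
Finally multiplying by (3 + y + 3y^2 + 3y^3), the product of all factors after the first has coefficients 3,7,14,21,24,23,16,9,3 for degrees 0…8.
[y^8] = 1·3 + 1·9 + 1·16 + 1·23 = 51.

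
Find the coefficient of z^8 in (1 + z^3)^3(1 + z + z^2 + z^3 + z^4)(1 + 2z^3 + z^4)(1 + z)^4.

(1 + z^3)^3 has coefficients 1,0,0,3,0,0,3,0,0 for degrees 0…8.
(1 + z + z^2 + z^3 + z^4) has coefficients 1,1,1,1,1,0,0,0,0 for degrees 0…8.
Multiplying by (1 + 2z^3 + z^4) gives running coefficients 1,1,1,3,4,3,3,3,1 for degrees 0…8.
Finally multiplying by (1 + z)^4, the product of all factors after the first has coefficients 1,5,11,17,27,42,52,52,47 for degrees 0…8.
[z^8] = 1·47 + 3·42 + 3·11 = 206.

206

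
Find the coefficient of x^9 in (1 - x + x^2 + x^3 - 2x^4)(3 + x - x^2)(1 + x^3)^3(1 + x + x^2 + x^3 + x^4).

20

(1 - x + x^2 + x^3 - 2x^4) has coefficients 1,-1,1,1,-2 for degrees 0…4.
(3 + x - x^2) has coefficients 3,1,-1,0,0,0,0,0,0,0 for degrees 0…9.
Multiplying by (1 + x^3)^3 gives running coefficients 3,1,-1,9,3,-3,9,3,-3,3 for degrees 0…9.
Finally multiplying by (1 + x + x^2 + x^3 + x^4), the product of all factors after the first has coefficients 3,4,3,12,15,9,17,21,9,9 for degrees 0…9.
[x^9] = 1·9 − 1·9 + 1·21 + 1·17 − 2·9 = 20.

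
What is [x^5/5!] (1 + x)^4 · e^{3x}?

7623

The EGF product rule gives c_5 = Σ_{k_1+k_2=5} C(5; k_1,k_2) · ∏ g_i(k_i), where (1+x)^4 gives the falling factorial (4)_k; e^{3x} gives (3)^k.
g_1(k) for k = 0…5: 1, 4, 12, 24, 24, 0.
g_2(k) for k = 0…5: 1, 3, 9, 27, 81, 243.
c_5 = Σ_k C(5,k)·g_1(k)·g_2(5−k) = 1·1·243 + 5·4·81 + 10·12·27 + 10·24·9 + 5·24·3 = 243 + 1620 + 3240 + 2160 + 360 = 7623.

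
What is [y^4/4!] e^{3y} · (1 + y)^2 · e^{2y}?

The EGF product rule gives c_4 = Σ_{k_1+k_2+k_3=4} C(4; k_1,k_2,k_3) · ∏ g_i(k_i), where e^{3y} gives (3)^k; (1+y)^2 gives the falling factorial (2)_k; e^{2y} gives (2)^k.
g_1(k) for k = 0…4: 1, 3, 9, 27, 81.
g_2(k) for k = 0…4: 1, 2, 2, 0, 0.
g_3(k) for k = 0…4: 1, 2, 4, 8, 16.
First combine the last two factors: h(k) = Σ_j C(k,j)·g_2(j)·g_3(k−j) for k = 0…4: 1, 4, 14, 44, 128.
c_4 = Σ_k C(4,k)·g_1(k)·h(4−k) = 1·1·128 + 4·3·44 + 6·9·14 + 4·27·4 + 1·81·1 = 128 + 528 + 756 + 432 + 81 = 1925.

1925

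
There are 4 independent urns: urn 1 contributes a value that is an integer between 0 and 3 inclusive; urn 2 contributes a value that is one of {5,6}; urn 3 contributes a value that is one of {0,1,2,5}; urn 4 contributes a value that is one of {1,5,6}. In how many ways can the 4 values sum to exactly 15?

10

The generating function for the choices is (1 + z + z² + z³)·(z⁵ + z⁶)·(1 + z + z² + z⁵)·(z + z⁵ + z⁶); the count is [z¹⁵].
(1 + z + z² + z³) has coefficients 1,1,1,1 for degrees 0…3.
(z⁵ + z⁶) has coefficients 0,0,0,0,0,1,1,0,0,0,0,0,0,0,0,0 for degrees 0…15.
Multiplying by (1 + z + z² + z⁵) gives running coefficients 0,0,0,0,0,1,2,2,1,0,1,1,0,0,0,0 for degrees 0…15.
Finally multiplying by (z + z⁵ + z⁶), the product of all factors after the first has coefficients 0,0,0,0,0,0,1,2,2,1,1,4,5,3,1,1 for degrees 0…15.
[z¹⁵] = 1·1 + 1·1 + 1·3 + 1·5 = 10.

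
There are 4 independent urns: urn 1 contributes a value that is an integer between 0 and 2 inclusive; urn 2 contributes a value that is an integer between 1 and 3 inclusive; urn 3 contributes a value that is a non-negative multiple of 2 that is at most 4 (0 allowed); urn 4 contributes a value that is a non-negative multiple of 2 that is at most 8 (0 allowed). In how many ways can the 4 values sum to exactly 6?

The generating function for the choices is (1 + t + t²)·(t + t² + t³)·(1 + t² + t⁴)·(1 + t² + t⁴ + t⁶ + t⁸); the count is [t⁶].
(1 + t + t²) has coefficients 1,1,1 for degrees 0…2.
(t + t² + t³) has coefficients 0,1,1,1,0,0,0 for degrees 0…6.
Multiplying by (1 + t² + t⁴) gives running coefficients 0,1,1,2,1,2,1 for degrees 0…6.
Finally multiplying by (1 + t² + t⁴ + t⁶ + t⁸), the product of all factors after the first has coefficients 0,1,1,3,2,5,3 for degrees 0…6.
[t⁶] = 1·3 + 1·5 + 1·2 = 10.

10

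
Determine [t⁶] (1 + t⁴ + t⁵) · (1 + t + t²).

(1 + t⁴ + t⁵) has coefficients 1,0,0,0,1,1 for degrees 0…5.
(1 + t + t²) has coefficients 1,1,1,0,0,0,0 for degrees 0…6.
[t⁶] = 1·0 + 1·1 + 1·1 = 2.

2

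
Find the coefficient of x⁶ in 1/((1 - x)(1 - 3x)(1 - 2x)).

Partial fractions give a closed form: a_n = (1/2)·1^n + (9/2)·3^n + (-4)·2^n.
At n = 6: a_6 = 3025.

3025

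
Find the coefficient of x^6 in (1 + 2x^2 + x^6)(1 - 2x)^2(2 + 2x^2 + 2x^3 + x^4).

8

(1 + 2x^2 + x^6) has coefficients 1,0,2,0,0,0,1 for degrees 0…6.
(1 - 2x)^2 has coefficients 1,-4,4,0,0,0,0 for degrees 0…6.
Finally multiplying by (2 + 2x^2 + 2x^3 + x^4), the product of all factors after the first has coefficients 2,-8,10,-6,1,4,4 for degrees 0…6.
[x^6] = 1·4 + 2·1 + 1·2 = 8.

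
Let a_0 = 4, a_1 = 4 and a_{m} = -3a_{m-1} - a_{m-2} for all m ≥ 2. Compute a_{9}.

The ordinary generating function has denominator 1 + 3x + x^2.
Iterating the recurrence: a_0,…,a_{9} = 4, 4, -16, 44, -116, 304, -796, 2084, -5456, 14284.

14284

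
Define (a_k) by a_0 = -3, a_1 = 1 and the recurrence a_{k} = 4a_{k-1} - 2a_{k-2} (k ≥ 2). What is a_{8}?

18000

The ordinary generating function has denominator 1 - 4y + 2y^2.
Iterating the recurrence: a_0,…,a_{8} = -3, 1, 10, 38, 132, 452, 1544, 5272, 18000.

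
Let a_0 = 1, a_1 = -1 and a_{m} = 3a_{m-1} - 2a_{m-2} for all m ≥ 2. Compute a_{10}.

-2045

The ordinary generating function has denominator 1 - 3q + 2q^2.
Iterating the recurrence: a_0,…,a_{10} = 1, -1, -5, -13, -29, -61, -125, -253, -509, -1021, -2045.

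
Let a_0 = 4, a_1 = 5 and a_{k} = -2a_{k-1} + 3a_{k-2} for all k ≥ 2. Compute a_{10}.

The ordinary generating function has denominator 1 + 2q - 3q^2.
Iterating the recurrence: a_0,…,a_{10} = 4, 5, 2, 11, -16, 65, -178, 551, -1636, 4925, -14758.

-14758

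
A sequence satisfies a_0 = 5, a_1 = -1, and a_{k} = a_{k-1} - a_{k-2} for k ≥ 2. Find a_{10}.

The ordinary generating function has denominator 1 - t + t^2.
Iterating the recurrence: a_0,…,a_{10} = 5, -1, -6, -5, 1, 6, 5, -1, -6, -5, 1.

1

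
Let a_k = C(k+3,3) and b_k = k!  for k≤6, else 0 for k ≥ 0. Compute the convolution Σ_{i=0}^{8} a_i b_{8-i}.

11229

This is [x^8] in the product of the two ordinary generating functions.
Σ = 1·0 + 4·0 + 10·720 + 20·120 + 35·24 + 56·6 + 84·2 + 120·1 + 165·1 = 11229.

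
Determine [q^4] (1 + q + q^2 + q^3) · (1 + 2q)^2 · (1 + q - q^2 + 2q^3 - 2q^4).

(1 + q + q^2 + q^3) has coefficients 1,1,1,1 for degrees 0…3.
(1 + 2q)^2 has coefficients 1,4,4,0,0 for degrees 0…4.
Finally multiplying by (1 + q - q^2 + 2q^3 - 2q^4), the product of all factors after the first has coefficients 1,5,7,2,2 for degrees 0…4.
[q^4] = 1·2 + 1·2 + 1·7 + 1·5 = 16.

16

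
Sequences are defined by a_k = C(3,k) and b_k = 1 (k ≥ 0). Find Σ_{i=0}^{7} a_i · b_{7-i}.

8

This is [x^7] in the product of the two ordinary generating functions.
Σ = 1·1 + 3·1 + 3·1 + 1·1 + 0·1 + 0·1 + 0·1 + 0·1 = 8.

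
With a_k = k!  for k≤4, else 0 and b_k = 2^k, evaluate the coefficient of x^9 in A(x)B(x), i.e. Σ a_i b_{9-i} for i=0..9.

The convolution is the t^9 coefficient of A(t)B(t).
Σ = 1·512 + 1·256 + 2·128 + 6·64 + 24·32 + 0·16 + 0·8 + 0·4 + 0·2 + 0·1 = 2176.

2176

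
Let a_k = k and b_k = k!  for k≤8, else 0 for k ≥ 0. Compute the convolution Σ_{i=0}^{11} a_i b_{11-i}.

The convolution is the t^11 coefficient of A(t)B(t).
Σ = 0·0 + 1·0 + 2·0 + 3·40320 + 4·5040 + 5·720 + 6·120 + 7·24 + 8·6 + 9·2 + 10·1 + 11·1 = 145695.

145695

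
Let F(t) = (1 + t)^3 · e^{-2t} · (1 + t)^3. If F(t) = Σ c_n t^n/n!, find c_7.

The EGF product rule gives c_7 = Σ_{k_1+k_2+k_3=7} C(7; k_1,k_2,k_3) · ∏ g_i(k_i), where (1+t)^3 gives the falling factorial (3)_k; e^{-2t} gives (-2)^k; (1+t)^3 gives the falling factorial (3)_k.
g_1(k) for k = 0…7: 1, 3, 6, 6, 0, 0, 0, 0.
g_2(k) for k = 0…7: 1, -2, 4, -8, 16, -32, 64, -128.
g_3(k) for k = 0…7: 1, 3, 6, 6, 0, 0, 0, 0.
First combine the last two factors: h(k) = Σ_j C(k,j)·g_2(j)·g_3(k−j) for k = 0…7: 1, 1, -2, -2, 16, -32, -32, 544.
c_7 = Σ_k C(7,k)·g_1(k)·h(7−k) = 1·1·544 + 7·3·(-32) + 21·6·(-32) + 35·6·16 = 544 − 672 − 4032 + 3360 = -800.

-800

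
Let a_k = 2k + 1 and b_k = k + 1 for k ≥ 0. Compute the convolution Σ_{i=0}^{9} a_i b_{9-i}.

385

This is [x^9] in the product of the two ordinary generating functions.
Σ = 1·10 + 3·9 + 5·8 + 7·7 + 9·6 + 11·5 + 13·4 + 15·3 + 17·2 + 19·1 = 385.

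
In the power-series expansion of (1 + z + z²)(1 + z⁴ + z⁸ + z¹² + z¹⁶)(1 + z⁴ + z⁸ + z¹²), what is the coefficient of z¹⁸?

(1 + z + z²) has coefficients 1,1,1 for degrees 0…2.
(1 + z⁴ + z⁸ + z¹² + z¹⁶) has coefficients 1,0,0,0,1,0,0,0,1,0,0,0,1,0,0,0,1,0,0 for degrees 0…18.
Finally multiplying by (1 + z⁴ + z⁸ + z¹²), the product of all factors after the first has coefficients 1,0,0,0,2,0,0,0,3,0,0,0,4,0,0,0,4,0,0 for degrees 0…18.
[z¹⁸] = 1·0 + 1·0 + 1·4 = 4.

4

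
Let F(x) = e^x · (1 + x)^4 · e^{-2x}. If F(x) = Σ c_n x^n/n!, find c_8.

641

The EGF product rule gives c_8 = Σ_{k_1+k_2+k_3=8} C(8; k_1,k_2,k_3) · ∏ g_i(k_i), where e^x gives (1)^k; (1+x)^4 gives the falling factorial (4)_k; e^{-2x} gives (-2)^k.
g_1(k) for k = 0…8: 1, 1, 1, 1, 1, 1, 1, 1, 1.
g_2(k) for k = 0…8: 1, 4, 12, 24, 24, 0, 0, 0, 0.
g_3(k) for k = 0…8: 1, -2, 4, -8, 16, -32, 64, -128, 256.
First combine the last two factors: h(k) = Σ_j C(k,j)·g_2(j)·g_3(k−j) for k = 0…8: 1, 2, 0, -8, 8, 48, -224, 320, 1536.
c_8 = Σ_k C(8,k)·g_1(k)·h(8−k) = 1·1·1536 + 8·1·320 + 28·1·(-224) + 56·1·48 + 70·1·8 + 56·1·(-8) + 8·1·2 + 1·1·1 = 1536 + 2560 − 6272 + 2688 + 560 − 448 + 16 + 1 = 641.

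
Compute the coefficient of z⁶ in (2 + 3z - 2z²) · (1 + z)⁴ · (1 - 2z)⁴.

-138

(2 + 3z - 2z²) has coefficients 2,3,-2 for degrees 0…2.
(1 + z)⁴ has coefficients 1,4,6,4,1,0,0 for degrees 0…6.
Finally multiplying by (1 - 2z)⁴, the product of all factors after the first has coefficients 1,-4,-2,20,1,-40,-8 for degrees 0…6.
[z⁶] = 2·(-8) + 3·(-40) − 2·1 = -138.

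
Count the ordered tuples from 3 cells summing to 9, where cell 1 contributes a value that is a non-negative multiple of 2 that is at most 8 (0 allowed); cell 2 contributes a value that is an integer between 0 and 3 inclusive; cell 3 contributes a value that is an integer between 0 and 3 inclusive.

8

The generating function for the choices is (1 + y² + y⁴ + y⁶ + y⁸)·(1 + y + y² + y³)·(1 + y + y² + y³); the count is [y⁹].
(1 + y² + y⁴ + y⁶ + y⁸) has coefficients 1,0,1,0,1,0,1,0,1 for degrees 0…8.
(1 + y + y² + y³) has coefficients 1,1,1,1,0,0,0,0,0,0 for degrees 0…9.
Finally multiplying by (1 + y + y² + y³), the product of all factors after the first has coefficients 1,2,3,4,3,2,1,0,0,0 for degrees 0…9.
[y⁹] = 1·0 + 1·0 + 1·2 + 1·4 + 1·2 = 8.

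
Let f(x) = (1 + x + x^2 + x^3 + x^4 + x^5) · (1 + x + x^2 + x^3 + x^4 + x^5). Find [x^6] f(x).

5

(1 + x + x^2 + x^3 + x^4 + x^5) has coefficients 1,1,1,1,1,1 for degrees 0…5.
(1 + x + x^2 + x^3 + x^4 + x^5) has coefficients 1,1,1,1,1,1,0 for degrees 0…6.
[x^6] = 1·0 + 1·1 + 1·1 + 1·1 + 1·1 + 1·1 = 5.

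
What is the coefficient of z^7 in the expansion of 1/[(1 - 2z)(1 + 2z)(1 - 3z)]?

3783

Partial fractions give a closed form: a_n = (-1)·2^n + (1/5)·(-2)^n + (9/5)·3^n.
At n = 7: a_7 = 3783.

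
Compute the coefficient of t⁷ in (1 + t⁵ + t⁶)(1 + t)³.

(1 + t⁵ + t⁶) has coefficients 1,0,0,0,0,1,1 for degrees 0…6.
(1 + t)³ has coefficients 1,3,3,1,0,0,0,0 for degrees 0…7.
[t⁷] = 1·0 + 1·3 + 1·3 = 6.

6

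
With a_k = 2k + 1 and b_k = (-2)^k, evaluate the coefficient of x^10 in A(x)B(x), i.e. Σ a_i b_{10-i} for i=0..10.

The convolution is the t^10 coefficient of A(t)B(t).
Σ = 1·1024 + 3·(-512) + 5·256 + 7·(-128) + 9·64 + 11·(-32) + 13·16 + 15·(-8) + 17·4 + 19·(-2) + 21·1 = 235.

235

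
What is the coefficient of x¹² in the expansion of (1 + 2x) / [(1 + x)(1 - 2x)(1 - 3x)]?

1981981

Partial fractions give a closed form: a_n = (-1/12)·(-1)^n + (-8/3)·2^n + (15/4)·3^n.
At n = 12: a_12 = 1981981.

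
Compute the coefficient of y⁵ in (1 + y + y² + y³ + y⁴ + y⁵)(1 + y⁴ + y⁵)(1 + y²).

4

(1 + y + y² + y³ + y⁴ + y⁵) has coefficients 1,1,1,1,1,1 for degrees 0…5.
(1 + y⁴ + y⁵) has coefficients 1,0,0,0,1,1 for degrees 0…5.
Finally multiplying by (1 + y²), the product of all factors after the first has coefficients 1,0,1,0,1,1 for degrees 0…5.
[y⁵] = 1·1 + 1·1 + 1·0 + 1·1 + 1·0 + 1·1 = 4.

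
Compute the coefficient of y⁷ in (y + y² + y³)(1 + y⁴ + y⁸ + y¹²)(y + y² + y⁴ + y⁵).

(y + y² + y³) has coefficients 0,1,1,1 for degrees 0…3.
(1 + y⁴ + y⁸ + y¹²) has coefficients 1,0,0,0,1,0,0,0 for degrees 0…7.
Finally multiplying by (y + y² + y⁴ + y⁵), the product of all factors after the first has coefficients 0,1,1,0,1,2,1,0 for degrees 0…7.
[y⁷] = 1·1 + 1·2 + 1·1 = 4.

4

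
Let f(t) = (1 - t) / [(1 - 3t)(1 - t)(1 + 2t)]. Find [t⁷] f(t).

1261

Partial fractions give a closed form: a_n = (3/5)·3^n + (2/5)·(-2)^n.
At n = 7: a_7 = 1261.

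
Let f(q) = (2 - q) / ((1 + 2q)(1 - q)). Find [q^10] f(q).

Partial fractions give a closed form: a_n = (5/3)·(-2)^n + (1/3)·1^n.
At n = 10: a_10 = 1707.

1707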